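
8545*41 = 350345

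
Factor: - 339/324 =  - 2^( - 2 )*3^( - 3)*113^1 = -113/108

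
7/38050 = 7/38050 = 0.00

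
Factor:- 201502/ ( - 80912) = 2^( - 3)*7^1*13^( - 1)*37^1= 259/104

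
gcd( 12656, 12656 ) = 12656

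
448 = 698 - 250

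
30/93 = 10/31 = 0.32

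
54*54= 2916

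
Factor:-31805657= -13^1*17^1*71^1*2027^1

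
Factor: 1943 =29^1*67^1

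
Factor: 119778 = 2^1*3^1*19963^1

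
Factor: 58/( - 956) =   -  2^( - 1 ) * 29^1*239^( - 1 ) = -29/478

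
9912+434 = 10346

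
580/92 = 145/23 = 6.30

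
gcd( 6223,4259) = 1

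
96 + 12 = 108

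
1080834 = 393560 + 687274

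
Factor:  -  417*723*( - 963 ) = 290335833 = 3^4*107^1*139^1  *  241^1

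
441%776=441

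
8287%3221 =1845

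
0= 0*26366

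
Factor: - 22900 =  - 2^2*  5^2 *229^1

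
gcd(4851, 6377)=7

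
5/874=5/874=0.01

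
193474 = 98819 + 94655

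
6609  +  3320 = 9929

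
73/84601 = 73/84601 = 0.00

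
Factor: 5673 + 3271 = 2^4*13^1*43^1 = 8944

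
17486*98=1713628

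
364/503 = 364/503 = 0.72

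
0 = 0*37011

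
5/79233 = 5/79233 = 0.00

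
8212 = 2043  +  6169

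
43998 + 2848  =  46846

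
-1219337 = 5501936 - 6721273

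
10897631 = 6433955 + 4463676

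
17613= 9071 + 8542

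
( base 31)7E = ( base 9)276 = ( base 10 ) 231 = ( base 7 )450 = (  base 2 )11100111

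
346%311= 35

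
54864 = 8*6858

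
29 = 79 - 50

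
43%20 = 3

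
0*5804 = 0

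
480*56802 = 27264960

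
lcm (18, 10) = 90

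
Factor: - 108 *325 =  - 2^2* 3^3*5^2*13^1 = - 35100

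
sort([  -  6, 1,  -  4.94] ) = [ - 6,-4.94, 1 ]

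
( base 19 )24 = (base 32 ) 1a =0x2a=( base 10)42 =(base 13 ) 33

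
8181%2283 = 1332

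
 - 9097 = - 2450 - 6647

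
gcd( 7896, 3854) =94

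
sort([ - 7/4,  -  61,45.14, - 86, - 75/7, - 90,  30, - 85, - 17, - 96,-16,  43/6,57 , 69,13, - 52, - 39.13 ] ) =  [ - 96, - 90, - 86,-85,-61, - 52,  -  39.13,-17, - 16 , - 75/7, - 7/4 , 43/6 , 13,30,45.14,57 , 69] 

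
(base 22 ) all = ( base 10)5323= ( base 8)12313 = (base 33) 4ta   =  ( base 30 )5rd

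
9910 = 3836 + 6074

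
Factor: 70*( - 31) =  - 2^1*5^1*7^1*31^1 = - 2170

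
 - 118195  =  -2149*55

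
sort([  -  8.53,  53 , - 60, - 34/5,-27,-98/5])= [ - 60, - 27 ,  -  98/5,-8.53 , - 34/5, 53 ] 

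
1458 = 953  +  505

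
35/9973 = 35/9973=0.00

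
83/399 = 83/399=0.21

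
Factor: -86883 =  - 3^1*28961^1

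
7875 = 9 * 875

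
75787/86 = 881+ 21/86 = 881.24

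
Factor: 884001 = 3^1*41^1 * 7187^1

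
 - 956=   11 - 967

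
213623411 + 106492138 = 320115549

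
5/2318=5/2318  =  0.00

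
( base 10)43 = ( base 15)2d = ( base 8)53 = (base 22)1L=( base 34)19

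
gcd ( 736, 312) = 8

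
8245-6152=2093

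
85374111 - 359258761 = - 273884650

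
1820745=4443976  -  2623231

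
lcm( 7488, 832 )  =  7488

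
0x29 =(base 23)1i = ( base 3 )1112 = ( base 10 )41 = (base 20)21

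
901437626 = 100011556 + 801426070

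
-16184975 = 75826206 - 92011181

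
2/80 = 1/40 = 0.03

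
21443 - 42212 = - 20769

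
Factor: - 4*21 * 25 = -2^2*3^1*5^2*7^1 = -  2100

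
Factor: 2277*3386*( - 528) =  - 2^5*3^3 * 11^2*23^1*1693^1  =  - 4070838816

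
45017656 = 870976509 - 825958853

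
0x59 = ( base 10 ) 89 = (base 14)65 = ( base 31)2R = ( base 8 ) 131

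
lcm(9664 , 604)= 9664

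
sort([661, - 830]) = [ - 830 , 661]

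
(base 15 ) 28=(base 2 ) 100110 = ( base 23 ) 1f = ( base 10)38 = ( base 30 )18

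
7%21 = 7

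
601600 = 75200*8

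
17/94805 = 17/94805 = 0.00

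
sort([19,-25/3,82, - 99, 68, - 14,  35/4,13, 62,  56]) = [ - 99, - 14, - 25/3,  35/4,  13, 19, 56,62,  68, 82 ]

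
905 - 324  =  581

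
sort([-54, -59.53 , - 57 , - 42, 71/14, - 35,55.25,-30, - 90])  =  [-90, - 59.53, - 57,  -  54, - 42 , - 35, - 30, 71/14,55.25]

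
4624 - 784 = 3840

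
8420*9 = 75780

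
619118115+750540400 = 1369658515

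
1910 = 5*382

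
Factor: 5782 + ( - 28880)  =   - 2^1 * 11549^1 = - 23098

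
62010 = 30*2067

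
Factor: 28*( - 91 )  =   - 2548 = -2^2*7^2*13^1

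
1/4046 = 1/4046 = 0.00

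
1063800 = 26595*40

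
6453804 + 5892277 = 12346081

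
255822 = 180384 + 75438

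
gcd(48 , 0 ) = 48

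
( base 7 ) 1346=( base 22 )11I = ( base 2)1000001100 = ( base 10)524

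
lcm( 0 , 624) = 0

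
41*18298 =750218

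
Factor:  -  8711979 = - 3^1*211^1  *13763^1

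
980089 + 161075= 1141164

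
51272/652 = 78 + 104/163 = 78.64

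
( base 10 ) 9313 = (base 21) 102A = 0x2461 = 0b10010001100001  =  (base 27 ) ckp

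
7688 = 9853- 2165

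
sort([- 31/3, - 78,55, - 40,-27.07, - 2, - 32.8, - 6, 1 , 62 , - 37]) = [  -  78, - 40, - 37, - 32.8 ,-27.07,  -  31/3,-6, - 2,1,55 , 62 ]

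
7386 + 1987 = 9373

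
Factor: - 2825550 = -2^1*3^3*5^2 * 7^1 * 13^1*23^1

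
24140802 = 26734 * 903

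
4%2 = 0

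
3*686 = 2058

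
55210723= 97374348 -42163625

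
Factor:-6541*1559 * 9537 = -97252785003 =-  3^1 * 11^1*17^2*31^1 * 211^1*1559^1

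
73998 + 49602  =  123600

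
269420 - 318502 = -49082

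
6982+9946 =16928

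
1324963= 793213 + 531750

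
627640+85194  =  712834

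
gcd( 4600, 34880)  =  40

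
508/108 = 127/27 = 4.70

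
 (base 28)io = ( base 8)1020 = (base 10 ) 528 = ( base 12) 380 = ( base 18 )1b6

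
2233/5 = 446 + 3/5 = 446.60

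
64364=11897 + 52467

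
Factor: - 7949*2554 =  - 20301746  =  - 2^1*1277^1*7949^1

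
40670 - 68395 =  -27725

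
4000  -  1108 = 2892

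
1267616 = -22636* (-56)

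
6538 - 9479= -2941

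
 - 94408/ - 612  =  23602/153 = 154.26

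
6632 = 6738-106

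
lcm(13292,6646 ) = 13292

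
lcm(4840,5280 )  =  58080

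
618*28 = 17304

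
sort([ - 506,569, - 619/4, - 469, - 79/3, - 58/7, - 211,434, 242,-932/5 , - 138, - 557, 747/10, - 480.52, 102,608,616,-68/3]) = [  -  557 , - 506  , - 480.52, -469,-211, - 932/5, - 619/4, - 138, - 79/3,  -  68/3, - 58/7, 747/10,102,242,434, 569,608,616 ]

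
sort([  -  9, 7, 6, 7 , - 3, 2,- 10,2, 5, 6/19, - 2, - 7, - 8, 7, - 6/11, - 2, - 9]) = [ - 10, - 9 , - 9, - 8, -7, - 3, - 2, - 2, - 6/11, 6/19,2, 2,  5,6, 7,7,7]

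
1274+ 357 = 1631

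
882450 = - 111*( - 7950 ) 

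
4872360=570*8548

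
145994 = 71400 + 74594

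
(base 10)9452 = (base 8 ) 22354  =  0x24EC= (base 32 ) 97c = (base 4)2103230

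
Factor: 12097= 12097^1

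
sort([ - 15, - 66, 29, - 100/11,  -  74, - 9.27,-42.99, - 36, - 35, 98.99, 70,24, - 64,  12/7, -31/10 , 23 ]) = [  -  74 , - 66, - 64  , - 42.99, - 36, - 35, - 15, - 9.27, - 100/11,- 31/10, 12/7,23 , 24,29,70, 98.99]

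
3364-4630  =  -1266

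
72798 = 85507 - 12709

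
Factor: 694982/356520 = 2^( - 2) *3^( - 1)*5^( - 1)*19^1*2971^( - 1)*18289^1=347491/178260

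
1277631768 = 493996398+783635370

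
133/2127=133/2127 = 0.06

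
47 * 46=2162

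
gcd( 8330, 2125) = 85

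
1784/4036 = 446/1009 = 0.44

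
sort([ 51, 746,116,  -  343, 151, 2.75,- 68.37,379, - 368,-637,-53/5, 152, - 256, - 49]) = [-637, - 368,- 343, - 256 , - 68.37  , - 49,-53/5,2.75,  51,116, 151, 152,379, 746]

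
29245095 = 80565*363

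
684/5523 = 228/1841 = 0.12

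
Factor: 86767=86767^1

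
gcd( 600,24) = 24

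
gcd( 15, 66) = 3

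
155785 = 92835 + 62950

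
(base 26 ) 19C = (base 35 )QC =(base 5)12142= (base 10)922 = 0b1110011010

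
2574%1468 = 1106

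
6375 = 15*425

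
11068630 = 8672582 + 2396048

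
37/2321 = 37/2321 = 0.02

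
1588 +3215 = 4803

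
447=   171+276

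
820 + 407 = 1227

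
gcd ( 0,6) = 6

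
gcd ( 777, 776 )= 1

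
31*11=341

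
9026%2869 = 419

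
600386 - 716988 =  - 116602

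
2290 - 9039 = - 6749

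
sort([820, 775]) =[775,820] 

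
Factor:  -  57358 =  - 2^1*7^1*17^1*241^1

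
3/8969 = 3/8969 = 0.00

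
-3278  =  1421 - 4699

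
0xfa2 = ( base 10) 4002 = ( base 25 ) 6A2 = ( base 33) 3M9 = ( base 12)2396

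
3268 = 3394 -126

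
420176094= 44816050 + 375360044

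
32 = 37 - 5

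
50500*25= 1262500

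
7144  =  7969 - 825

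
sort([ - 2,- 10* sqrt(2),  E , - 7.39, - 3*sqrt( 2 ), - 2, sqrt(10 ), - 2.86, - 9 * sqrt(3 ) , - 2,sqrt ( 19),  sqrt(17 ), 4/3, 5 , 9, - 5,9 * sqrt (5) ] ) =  [ - 9*sqrt(3), - 10*sqrt (2) , - 7.39 , - 5 ,-3*sqrt( 2) ,  -  2.86, - 2, - 2,-2, 4/3 , E,sqrt( 10), sqrt( 17),sqrt( 19 ), 5,9,9*sqrt(5)]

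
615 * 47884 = 29448660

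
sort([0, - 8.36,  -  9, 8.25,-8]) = [-9,-8.36, - 8,0, 8.25]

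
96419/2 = 96419/2 = 48209.50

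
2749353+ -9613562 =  - 6864209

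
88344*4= 353376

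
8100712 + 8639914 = 16740626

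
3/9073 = 3/9073 = 0.00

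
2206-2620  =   - 414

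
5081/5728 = 5081/5728 = 0.89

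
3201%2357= 844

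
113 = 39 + 74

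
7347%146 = 47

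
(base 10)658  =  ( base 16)292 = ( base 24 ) 13A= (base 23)15e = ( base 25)118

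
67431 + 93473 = 160904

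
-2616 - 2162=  - 4778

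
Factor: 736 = 2^5*23^1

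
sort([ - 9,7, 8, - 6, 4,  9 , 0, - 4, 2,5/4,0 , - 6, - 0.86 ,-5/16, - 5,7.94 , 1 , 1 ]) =[ - 9,-6,-6 , - 5, - 4, - 0.86, - 5/16,0, 0, 1  ,  1 , 5/4, 2,4 , 7, 7.94, 8,9 ] 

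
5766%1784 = 414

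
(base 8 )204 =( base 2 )10000100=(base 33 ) 40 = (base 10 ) 132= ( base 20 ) 6C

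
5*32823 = 164115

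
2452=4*613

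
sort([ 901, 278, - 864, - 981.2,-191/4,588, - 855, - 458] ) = [  -  981.2, - 864  , - 855, - 458, - 191/4,  278,588, 901 ]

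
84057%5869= 1891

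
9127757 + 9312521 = 18440278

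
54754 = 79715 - 24961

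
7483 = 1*7483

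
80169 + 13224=93393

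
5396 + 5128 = 10524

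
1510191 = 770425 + 739766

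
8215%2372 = 1099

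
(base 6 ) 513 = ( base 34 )5j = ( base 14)D7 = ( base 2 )10111101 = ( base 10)189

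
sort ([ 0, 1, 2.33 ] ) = [ 0 , 1, 2.33]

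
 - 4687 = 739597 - 744284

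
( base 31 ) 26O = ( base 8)4124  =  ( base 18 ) 6A8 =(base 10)2132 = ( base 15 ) 972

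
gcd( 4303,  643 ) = 1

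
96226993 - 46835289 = 49391704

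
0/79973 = 0 = 0.00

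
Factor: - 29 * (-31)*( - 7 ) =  - 7^1 *29^1*31^1 = - 6293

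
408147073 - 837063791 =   -  428916718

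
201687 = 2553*79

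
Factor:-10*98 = -980 = -2^2*5^1*7^2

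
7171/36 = 7171/36=199.19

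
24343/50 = 24343/50  =  486.86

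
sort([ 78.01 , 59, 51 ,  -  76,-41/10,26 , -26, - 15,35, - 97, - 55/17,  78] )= [ - 97, - 76, - 26 , - 15, - 41/10,  -  55/17,26, 35,51,59,  78,78.01]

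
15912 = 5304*3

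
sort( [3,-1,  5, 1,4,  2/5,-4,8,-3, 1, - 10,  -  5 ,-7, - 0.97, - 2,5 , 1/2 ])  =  [  -  10, - 7 , - 5, - 4, - 3,  -  2, - 1, - 0.97, 2/5,  1/2, 1,1 , 3, 4,5,  5 , 8]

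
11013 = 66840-55827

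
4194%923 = 502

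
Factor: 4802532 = 2^2*3^1 * 7^1 * 57173^1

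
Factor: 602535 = 3^1*5^1 *40169^1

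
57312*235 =13468320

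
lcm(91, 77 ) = 1001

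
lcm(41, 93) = 3813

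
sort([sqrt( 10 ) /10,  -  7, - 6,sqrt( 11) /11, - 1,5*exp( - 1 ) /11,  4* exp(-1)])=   [ - 7,  -  6, - 1,  5*exp( - 1)/11,  sqrt( 11)/11 , sqrt( 10 ) /10,4*exp( - 1 )]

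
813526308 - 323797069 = 489729239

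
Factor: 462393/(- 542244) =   -  2^( - 2)*3^1*73^(-1 )  *83^1=   - 249/292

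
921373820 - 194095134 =727278686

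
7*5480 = 38360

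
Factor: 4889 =4889^1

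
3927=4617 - 690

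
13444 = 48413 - 34969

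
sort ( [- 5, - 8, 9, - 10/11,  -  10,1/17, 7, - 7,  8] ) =[ - 10, - 8,  -  7,-5, - 10/11 , 1/17, 7,  8,  9 ]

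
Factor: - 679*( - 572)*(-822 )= - 319254936 = - 2^3*3^1 * 7^1 * 11^1*13^1*97^1 * 137^1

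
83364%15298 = 6874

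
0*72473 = 0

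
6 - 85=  - 79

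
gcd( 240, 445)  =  5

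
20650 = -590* ( - 35)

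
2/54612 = 1/27306 =0.00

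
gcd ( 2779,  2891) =7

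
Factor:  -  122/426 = -3^ ( - 1)*61^1*  71^(-1 ) =- 61/213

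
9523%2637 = 1612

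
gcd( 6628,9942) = 3314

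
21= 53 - 32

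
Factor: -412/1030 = -2/5 = - 2^1 * 5^ ( - 1 )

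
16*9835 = 157360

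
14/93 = 14/93 = 0.15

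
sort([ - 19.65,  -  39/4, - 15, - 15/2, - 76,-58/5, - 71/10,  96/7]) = [ - 76, - 19.65, - 15, - 58/5,-39/4, - 15/2, - 71/10,96/7] 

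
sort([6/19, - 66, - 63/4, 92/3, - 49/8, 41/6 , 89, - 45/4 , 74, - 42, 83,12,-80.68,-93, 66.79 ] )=[ - 93  , - 80.68, - 66,  -  42, - 63/4, -45/4, -49/8,6/19, 41/6,  12,  92/3, 66.79,74, 83 , 89 ] 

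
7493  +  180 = 7673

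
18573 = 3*6191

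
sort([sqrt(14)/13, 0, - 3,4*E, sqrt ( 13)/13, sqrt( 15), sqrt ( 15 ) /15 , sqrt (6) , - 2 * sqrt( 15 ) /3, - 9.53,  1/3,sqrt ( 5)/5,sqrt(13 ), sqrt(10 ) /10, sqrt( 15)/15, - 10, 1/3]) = [ - 10, - 9.53, - 3, - 2*sqrt( 15)/3, 0 , sqrt(15)/15, sqrt (15 )/15, sqrt( 13) /13, sqrt ( 14 )/13, sqrt (10)/10, 1/3, 1/3,sqrt( 5)/5 , sqrt (6),sqrt( 13), sqrt(15), 4*E] 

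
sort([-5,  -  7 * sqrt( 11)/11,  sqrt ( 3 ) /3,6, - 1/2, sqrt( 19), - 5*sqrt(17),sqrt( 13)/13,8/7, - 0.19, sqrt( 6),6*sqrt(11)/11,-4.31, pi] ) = [-5*sqrt(17), - 5, - 4.31,-7 *sqrt(11 )/11, - 1/2,- 0.19, sqrt( 13)/13,sqrt( 3 ) /3,8/7, 6*sqrt(11)/11, sqrt(6), pi, sqrt(19) , 6 ] 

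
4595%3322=1273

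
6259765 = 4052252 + 2207513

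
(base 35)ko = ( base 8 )1324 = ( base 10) 724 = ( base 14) 39A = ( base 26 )11M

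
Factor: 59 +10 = 3^1 * 23^1 = 69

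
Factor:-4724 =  - 2^2*1181^1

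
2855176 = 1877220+977956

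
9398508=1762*5334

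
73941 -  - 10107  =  84048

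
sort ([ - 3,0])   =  [- 3, 0]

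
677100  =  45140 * 15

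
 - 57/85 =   -  1 + 28/85= - 0.67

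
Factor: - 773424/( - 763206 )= 984/971 =2^3 * 3^1*41^1*971^( - 1) 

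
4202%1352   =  146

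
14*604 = 8456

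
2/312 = 1/156  =  0.01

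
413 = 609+  -  196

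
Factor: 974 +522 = 2^3*11^1  *17^1 = 1496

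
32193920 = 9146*3520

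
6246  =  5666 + 580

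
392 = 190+202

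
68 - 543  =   - 475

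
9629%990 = 719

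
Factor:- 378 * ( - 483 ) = 182574 = 2^1*3^4 * 7^2 *23^1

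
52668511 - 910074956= - 857406445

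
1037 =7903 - 6866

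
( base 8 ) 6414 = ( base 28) 478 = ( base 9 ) 4521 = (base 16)d0c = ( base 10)3340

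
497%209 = 79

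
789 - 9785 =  - 8996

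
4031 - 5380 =-1349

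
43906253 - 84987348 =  - 41081095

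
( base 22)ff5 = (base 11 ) 5785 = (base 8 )16653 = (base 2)1110110101011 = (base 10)7595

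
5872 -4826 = 1046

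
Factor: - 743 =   -  743^1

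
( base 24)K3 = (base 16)1E3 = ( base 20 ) 143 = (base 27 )ho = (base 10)483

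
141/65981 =141/65981 = 0.00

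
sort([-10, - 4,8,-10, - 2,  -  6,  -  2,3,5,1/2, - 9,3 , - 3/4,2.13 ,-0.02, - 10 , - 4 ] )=[ - 10, - 10,  -  10, - 9, - 6,-4, - 4, - 2, - 2 , - 3/4, - 0.02,1/2,2.13,3, 3,5,8]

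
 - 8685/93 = -94+19/31 = - 93.39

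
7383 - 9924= - 2541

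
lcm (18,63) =126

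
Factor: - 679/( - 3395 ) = 5^ ( - 1) = 1/5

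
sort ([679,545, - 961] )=[ - 961,545, 679 ] 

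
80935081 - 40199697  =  40735384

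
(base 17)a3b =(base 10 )2952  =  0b101110001000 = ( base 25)4i2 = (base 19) 837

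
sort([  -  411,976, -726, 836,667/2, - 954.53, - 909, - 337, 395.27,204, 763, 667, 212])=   [ - 954.53, - 909, - 726, - 411, - 337,204, 212,667/2, 395.27, 667, 763, 836, 976]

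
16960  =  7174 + 9786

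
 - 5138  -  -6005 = 867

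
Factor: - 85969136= - 2^4*  11^1*17^1*59^1*487^1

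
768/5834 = 384/2917 = 0.13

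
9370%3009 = 343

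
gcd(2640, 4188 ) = 12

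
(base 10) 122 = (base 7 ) 233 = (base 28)4a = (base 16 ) 7a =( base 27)4e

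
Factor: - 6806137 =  - 13^2* 17^1*23^1*103^1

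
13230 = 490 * 27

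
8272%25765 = 8272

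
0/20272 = 0=0.00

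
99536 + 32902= 132438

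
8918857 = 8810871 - -107986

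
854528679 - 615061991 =239466688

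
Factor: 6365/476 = 2^(-2 )*5^1*7^( - 1 )*17^( -1 )*19^1 * 67^1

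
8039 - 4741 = 3298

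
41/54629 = 41/54629 =0.00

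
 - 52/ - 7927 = 52/7927 = 0.01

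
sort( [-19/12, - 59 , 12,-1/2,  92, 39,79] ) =[-59,-19/12,-1/2, 12,39,  79,  92]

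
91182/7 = 13026 = 13026.00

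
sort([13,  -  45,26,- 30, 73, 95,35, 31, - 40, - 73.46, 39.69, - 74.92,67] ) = [ - 74.92, - 73.46,-45, - 40, - 30,13, 26,  31, 35,39.69,67,73,95]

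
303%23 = 4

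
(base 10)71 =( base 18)3h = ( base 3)2122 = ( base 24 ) 2n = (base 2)1000111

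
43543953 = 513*84881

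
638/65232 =319/32616  =  0.01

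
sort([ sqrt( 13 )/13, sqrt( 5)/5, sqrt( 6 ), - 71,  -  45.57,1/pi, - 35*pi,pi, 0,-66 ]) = [ - 35*pi, - 71,  -  66, - 45.57,0,sqrt( 13 )/13, 1/pi, sqrt( 5 )/5 , sqrt( 6 ), pi]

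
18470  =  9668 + 8802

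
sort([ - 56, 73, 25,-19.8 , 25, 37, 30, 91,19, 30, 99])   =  [-56, - 19.8, 19,25, 25, 30, 30,37,73, 91, 99]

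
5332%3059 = 2273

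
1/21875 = 1/21875 = 0.00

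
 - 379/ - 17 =379/17 = 22.29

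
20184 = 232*87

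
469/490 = 67/70 = 0.96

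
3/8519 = 3/8519 = 0.00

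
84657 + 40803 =125460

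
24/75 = 8/25 =0.32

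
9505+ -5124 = 4381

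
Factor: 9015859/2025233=7^(  -  1)*41^1*97^1*2267^1*289319^( - 1 ) 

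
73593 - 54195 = 19398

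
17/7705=17/7705=0.00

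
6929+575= 7504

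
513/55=9 + 18/55 = 9.33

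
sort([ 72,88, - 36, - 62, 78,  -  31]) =[ - 62,-36, - 31,72, 78, 88]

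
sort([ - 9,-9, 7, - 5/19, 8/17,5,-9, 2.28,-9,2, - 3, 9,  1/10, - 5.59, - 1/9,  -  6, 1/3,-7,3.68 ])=[-9, - 9,-9,-9, - 7,-6 ,- 5.59,  -  3, - 5/19,-1/9 , 1/10,1/3,8/17, 2 , 2.28 , 3.68, 5, 7, 9 ] 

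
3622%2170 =1452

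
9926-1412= 8514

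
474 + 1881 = 2355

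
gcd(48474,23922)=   18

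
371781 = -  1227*(  -  303) 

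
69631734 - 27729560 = 41902174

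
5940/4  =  1485 = 1485.00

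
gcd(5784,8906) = 2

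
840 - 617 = 223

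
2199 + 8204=10403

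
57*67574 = 3851718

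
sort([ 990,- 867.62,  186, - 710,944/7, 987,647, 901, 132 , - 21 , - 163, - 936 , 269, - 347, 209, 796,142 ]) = [ - 936, - 867.62,-710, - 347, - 163 , - 21,132,944/7,142,186,209,269, 647,  796,901, 987, 990]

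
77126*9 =694134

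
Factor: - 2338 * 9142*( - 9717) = 207691119132 = 2^2*3^1*7^2*41^1 *79^1*167^1*653^1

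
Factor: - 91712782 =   -  2^1*7^1*6550913^1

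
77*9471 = 729267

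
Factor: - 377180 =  - 2^2 *5^1*18859^1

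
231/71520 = 77/23840 = 0.00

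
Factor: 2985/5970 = 2^(  -  1) = 1/2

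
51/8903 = 51/8903 = 0.01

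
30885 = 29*1065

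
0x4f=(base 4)1033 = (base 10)79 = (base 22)3D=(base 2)1001111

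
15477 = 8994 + 6483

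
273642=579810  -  306168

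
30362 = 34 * 893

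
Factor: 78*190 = 2^2*3^1*5^1*13^1*19^1 = 14820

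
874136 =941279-67143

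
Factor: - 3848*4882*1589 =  - 29850852304 = - 2^4*7^1*13^1*37^1*227^1*2441^1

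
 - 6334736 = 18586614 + - 24921350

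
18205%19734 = 18205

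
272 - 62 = 210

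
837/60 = 279/20 = 13.95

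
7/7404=7/7404 = 0.00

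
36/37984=9/9496 = 0.00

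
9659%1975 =1759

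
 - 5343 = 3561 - 8904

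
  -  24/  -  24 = 1/1 = 1.00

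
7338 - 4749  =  2589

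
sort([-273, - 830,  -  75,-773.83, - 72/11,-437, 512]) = [ - 830,  -  773.83, - 437, -273, - 75,  -  72/11,512 ]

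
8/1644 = 2/411 =0.00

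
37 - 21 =16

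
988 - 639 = 349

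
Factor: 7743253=7^1*1106179^1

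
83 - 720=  - 637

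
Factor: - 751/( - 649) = 11^ (-1) * 59^( - 1 )*751^1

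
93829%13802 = 11017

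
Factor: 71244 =2^2* 3^2* 1979^1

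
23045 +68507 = 91552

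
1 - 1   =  0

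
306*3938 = 1205028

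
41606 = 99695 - 58089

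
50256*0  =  0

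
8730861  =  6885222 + 1845639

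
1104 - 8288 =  - 7184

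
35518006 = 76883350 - 41365344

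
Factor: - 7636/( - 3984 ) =23/12  =  2^(-2)*3^( - 1)*23^1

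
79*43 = 3397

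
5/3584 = 5/3584= 0.00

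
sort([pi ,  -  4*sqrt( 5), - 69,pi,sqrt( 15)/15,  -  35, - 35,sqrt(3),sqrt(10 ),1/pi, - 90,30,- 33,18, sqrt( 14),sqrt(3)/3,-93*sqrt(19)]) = [ - 93 * sqrt( 19), - 90, - 69, - 35 , - 35,-33, - 4*sqrt(5),sqrt( 15)/15, 1/pi, sqrt(3 ) /3,sqrt( 3), pi , pi , sqrt( 10) , sqrt( 14), 18, 30 ]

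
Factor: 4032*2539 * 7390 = 2^7*3^2*  5^1*7^1 *739^1 * 2539^1 = 75653262720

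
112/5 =22 + 2/5 =22.40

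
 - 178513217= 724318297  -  902831514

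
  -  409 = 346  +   - 755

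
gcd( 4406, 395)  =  1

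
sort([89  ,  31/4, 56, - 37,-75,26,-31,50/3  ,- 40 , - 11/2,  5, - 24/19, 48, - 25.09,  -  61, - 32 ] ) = [ - 75,  -  61, - 40, - 37, - 32, - 31, - 25.09, - 11/2, - 24/19, 5,  31/4 , 50/3, 26,48,56,89 ] 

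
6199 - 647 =5552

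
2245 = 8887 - 6642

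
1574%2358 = 1574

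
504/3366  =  28/187=0.15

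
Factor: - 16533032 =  - 2^3*53^1*38993^1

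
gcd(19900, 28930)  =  10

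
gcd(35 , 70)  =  35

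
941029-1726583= -785554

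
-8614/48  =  - 180 + 13/24= -179.46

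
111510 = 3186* 35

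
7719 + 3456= 11175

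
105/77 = 1 + 4/11  =  1.36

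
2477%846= 785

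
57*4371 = 249147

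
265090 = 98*2705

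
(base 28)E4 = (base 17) 165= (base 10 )396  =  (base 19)11G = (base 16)18c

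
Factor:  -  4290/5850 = - 11/15 = - 3^ ( - 1)*5^ ( - 1)*11^1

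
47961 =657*73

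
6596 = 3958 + 2638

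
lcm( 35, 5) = 35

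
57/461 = 57/461 = 0.12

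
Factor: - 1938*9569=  - 2^1 * 3^1 * 7^1*17^1*19^1*1367^1= - 18544722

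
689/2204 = 689/2204 = 0.31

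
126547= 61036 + 65511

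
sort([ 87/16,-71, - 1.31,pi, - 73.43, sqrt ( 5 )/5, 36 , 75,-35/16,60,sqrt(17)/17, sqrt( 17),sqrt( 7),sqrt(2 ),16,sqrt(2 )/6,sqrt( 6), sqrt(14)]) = [ - 73.43,  -  71, - 35/16, - 1.31,sqrt(2 )/6,sqrt(17)/17,sqrt( 5) /5  ,  sqrt(2 ),sqrt( 6), sqrt( 7),pi,sqrt( 14),  sqrt( 17),87/16,16,36, 60,75 ]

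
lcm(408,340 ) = 2040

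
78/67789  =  78/67789 = 0.00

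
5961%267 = 87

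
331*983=325373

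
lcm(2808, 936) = 2808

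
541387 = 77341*7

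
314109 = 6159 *51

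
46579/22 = 46579/22 =2117.23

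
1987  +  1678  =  3665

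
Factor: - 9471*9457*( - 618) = 55352558646=2^1*3^2*7^3*11^1 * 41^1*103^1*193^1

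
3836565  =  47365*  81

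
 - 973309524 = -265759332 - 707550192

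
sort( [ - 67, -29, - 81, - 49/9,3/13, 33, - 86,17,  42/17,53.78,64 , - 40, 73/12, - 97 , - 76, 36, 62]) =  [-97, - 86 , - 81, - 76, - 67, -40 , - 29, - 49/9, 3/13, 42/17, 73/12 , 17 , 33 , 36,53.78 , 62, 64] 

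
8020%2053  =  1861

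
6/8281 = 6/8281 =0.00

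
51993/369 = 140 + 37/41 = 140.90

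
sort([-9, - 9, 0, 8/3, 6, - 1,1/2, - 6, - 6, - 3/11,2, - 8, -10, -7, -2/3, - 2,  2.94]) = [ - 10, - 9, - 9, - 8,  -  7 , - 6, - 6,-2 , - 1, - 2/3, - 3/11, 0, 1/2, 2 , 8/3,  2.94,6]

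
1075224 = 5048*213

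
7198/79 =91 + 9/79   =  91.11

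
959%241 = 236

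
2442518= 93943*26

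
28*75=2100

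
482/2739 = 482/2739 = 0.18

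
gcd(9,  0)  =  9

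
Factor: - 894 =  -2^1 * 3^1 * 149^1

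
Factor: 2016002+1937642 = 2^2* 113^1 * 8747^1= 3953644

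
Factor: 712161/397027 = 3^2*53^1*1493^1*397027^(-1)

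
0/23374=0 = 0.00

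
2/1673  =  2/1673 = 0.00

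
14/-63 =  - 2/9 =- 0.22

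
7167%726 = 633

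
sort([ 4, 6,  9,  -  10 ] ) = [ - 10, 4,6,  9]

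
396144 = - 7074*(-56 )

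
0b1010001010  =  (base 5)10100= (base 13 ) 3B0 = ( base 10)650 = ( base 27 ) o2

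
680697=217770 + 462927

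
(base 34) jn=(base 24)13l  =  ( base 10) 669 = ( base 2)1010011101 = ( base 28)NP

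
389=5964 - 5575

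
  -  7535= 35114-42649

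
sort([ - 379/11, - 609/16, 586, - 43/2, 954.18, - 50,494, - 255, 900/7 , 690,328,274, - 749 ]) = [ - 749, - 255, - 50, - 609/16, - 379/11, - 43/2, 900/7,  274,  328,494, 586, 690, 954.18]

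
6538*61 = 398818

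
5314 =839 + 4475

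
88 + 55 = 143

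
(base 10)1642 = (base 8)3152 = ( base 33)1gp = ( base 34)1EA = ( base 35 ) 1BW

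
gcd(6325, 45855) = 5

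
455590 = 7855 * 58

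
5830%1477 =1399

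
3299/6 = 3299/6 = 549.83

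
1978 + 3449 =5427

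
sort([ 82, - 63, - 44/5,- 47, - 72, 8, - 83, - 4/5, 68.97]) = [ - 83, - 72, - 63, - 47,  -  44/5, - 4/5,  8,68.97, 82 ]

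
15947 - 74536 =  - 58589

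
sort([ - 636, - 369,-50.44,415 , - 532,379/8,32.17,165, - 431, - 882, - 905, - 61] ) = [ - 905, - 882, - 636,-532, - 431,-369, - 61, - 50.44, 32.17, 379/8,165,415] 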